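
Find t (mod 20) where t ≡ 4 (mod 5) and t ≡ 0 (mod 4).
M = 5 × 4 = 20. M₁ = 4, y₁ ≡ 4 (mod 5). M₂ = 5, y₂ ≡ 1 (mod 4). t = 4×4×4 + 0×5×1 ≡ 4 (mod 20)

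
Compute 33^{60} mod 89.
11

Using successive squaring:
Binary expansion of 60: 111100
Powers of 33 mod 89 (each is the square of the previous):
  33^1 ≡ 33 (mod 89)
  33^2 ≡ 33² = 1089 ≡ 21 (mod 89)
  33^4 ≡ 21² = 441 ≡ 85 (mod 89)
  33^8 ≡ 85² = 7225 ≡ 16 (mod 89)
  33^16 ≡ 16² = 256 ≡ 78 (mod 89)
  33^32 ≡ 78² = 6084 ≡ 32 (mod 89)
60 = 32 + 16 + 8 + 4, so 33^60 = 33^32 × 33^16 × 33^8 × 33^4 ≡ 32 × 78 × 16 × 85 (mod 89)
Multiplying step by step:
  32 × 78 = 2496 ≡ 4 (mod 89)
  4 × 16 = 64 ≡ 64 (mod 89)
  64 × 85 = 5440 ≡ 11 (mod 89)
Result: 33^60 ≡ 11 (mod 89)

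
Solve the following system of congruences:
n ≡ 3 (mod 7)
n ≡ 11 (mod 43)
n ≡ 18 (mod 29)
6891

Using the Chinese Remainder Theorem:
M = product of moduli = 8729
For equation 1: M_1 = 1247, 1247 ≡ 1 (mod 7), inverse of 1247 mod 7 is 1 (check: 1 × 1 = 1 ≡ 1 (mod 7))
For equation 2: M_2 = 203, 203 ≡ 31 (mod 43), inverse of 203 mod 43 is 25 (check: 31 × 25 = 775 ≡ 1 (mod 43))
For equation 3: M_3 = 301, 301 ≡ 11 (mod 29), inverse of 301 mod 29 is 8 (check: 11 × 8 = 88 ≡ 1 (mod 29))
Combine: n ≡ Σ r_i×M_i×(M_i⁻¹ mod m_i) = 3×1247×1 + 11×203×25 + 18×301×8 = 3741 + 55825 + 43344 = 102910
102910 mod 8729 = 6891
n ≡ 6891 (mod 8729)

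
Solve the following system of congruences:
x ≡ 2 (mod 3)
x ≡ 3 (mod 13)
29

Using the Chinese Remainder Theorem:
M = product of moduli = 39
For equation 1: M_1 = 13, 13 ≡ 1 (mod 3), inverse of 13 mod 3 is 1 (check: 1 × 1 = 1 ≡ 1 (mod 3))
For equation 2: M_2 = 3, 3 ≡ 3 (mod 13), inverse of 3 mod 13 is 9 (check: 3 × 9 = 27 ≡ 1 (mod 13))
Combine: x ≡ Σ r_i×M_i×(M_i⁻¹ mod m_i) = 2×13×1 + 3×3×9 = 26 + 81 = 107
107 mod 39 = 29
x ≡ 29 (mod 39)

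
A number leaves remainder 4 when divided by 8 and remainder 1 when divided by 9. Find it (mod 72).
M = 8 × 9 = 72. M₁ = 9, y₁ ≡ 1 (mod 8). M₂ = 8, y₂ ≡ 8 (mod 9). m = 4×9×1 + 1×8×8 ≡ 28 (mod 72)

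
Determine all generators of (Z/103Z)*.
Primitive roots mod 103: {5, 6, 11, 12, 20, 21, 35, 40, 43, 44, 45, 48, 51, 53, 54, 62, 65, 67, 70, 71, 74, 75, 77, 78, 84, 85, 86, 87, 88, 96, 99, 101}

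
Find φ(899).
840

Prime factorization: 899 = 29 × 31
Using the formula φ(n) = n × Π(1 - 1/p) for each prime factor p:
φ(899) = 899 × (1 - 1/29) × (1 - 1/31)
φ(899) = 840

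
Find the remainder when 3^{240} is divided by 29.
By Fermat: 3^{28} ≡ 1 (mod 29). 240 = 8×28 + 16. So 3^{240} ≡ 3^{16} ≡ 20 (mod 29)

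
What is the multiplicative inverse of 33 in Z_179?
33^(-1) ≡ 38 (mod 179). Verification: 33 × 38 = 1254 ≡ 1 (mod 179)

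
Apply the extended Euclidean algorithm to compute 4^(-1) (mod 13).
Extended GCD: 4(-3) + 13(1) = 1. So 4^(-1) ≡ 10 ≡ 10 (mod 13). Verify: 4 × 10 = 40 ≡ 1 (mod 13)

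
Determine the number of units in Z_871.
792

Prime factorization: 871 = 13 × 67
Using the formula φ(n) = n × Π(1 - 1/p) for each prime factor p:
φ(871) = 871 × (1 - 1/13) × (1 - 1/67)
φ(871) = 792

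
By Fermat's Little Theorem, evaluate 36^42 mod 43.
By Fermat's Little Theorem, 36^{42} ≡ 1 (mod 43) since 43 is prime and gcd(36, 43) = 1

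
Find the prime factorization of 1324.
2^2 × 331

Divide by primes starting from smallest:
1324 ÷ 2 = 662
662 ÷ 2 = 331
331 ÷ 331 = 1

1324 = 2^2 × 331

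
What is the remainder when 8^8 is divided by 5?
8 ≡ 3 (mod 5). 8 = 8 (binary 1000). Repeated squaring mod 5: 3^1 ≡ 3; 3^2 ≡ 3² = 9 ≡ 4; 3^4 ≡ 4² = 16 ≡ 1; 3^8 ≡ 1² = 1 ≡ 1. So 8^8 ≡ 1 (mod 5).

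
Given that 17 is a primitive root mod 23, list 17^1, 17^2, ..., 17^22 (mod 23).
g^1, g^2, ..., g^{22} mod 23: {17, 13, 14, 8, 21, 12, 20, 18, 7, 4, 22, 6, 10, 9, 15, 2, 11, 3, 5, 16, 19, 1}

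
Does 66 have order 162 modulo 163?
p - 1 = 162 has prime divisors 2, 3. Check 66^(162/q) mod 163 for each: 66^(162/2) = 66^81 ≡ 162, 66^(162/3) = 66^54 ≡ 58 (mod 163). None of these is 1, so 66 has order 162 = φ(163), so it is a primitive root mod 163.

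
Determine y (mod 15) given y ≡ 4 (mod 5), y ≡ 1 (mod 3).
4

Using the Chinese Remainder Theorem:
M = product of moduli = 15
For equation 1: M_1 = 3, 3 ≡ 3 (mod 5), inverse of 3 mod 5 is 2 (check: 3 × 2 = 6 ≡ 1 (mod 5))
For equation 2: M_2 = 5, 5 ≡ 2 (mod 3), inverse of 5 mod 3 is 2 (check: 2 × 2 = 4 ≡ 1 (mod 3))
Combine: y ≡ Σ r_i×M_i×(M_i⁻¹ mod m_i) = 4×3×2 + 1×5×2 = 24 + 10 = 34
34 mod 15 = 4
y ≡ 4 (mod 15)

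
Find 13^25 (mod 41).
Using repeated squaring. 25 = 16 + 8 + 1 (binary 11001). Repeated squaring mod 41: 13^1 ≡ 13; 13^2 ≡ 13² = 169 ≡ 5; 13^4 ≡ 5² = 25 ≡ 25; 13^8 ≡ 25² = 625 ≡ 10; 13^16 ≡ 10² = 100 ≡ 18. Multiply: 13^25 = 13^16 × 13^8 × 13^1 ≡ 18 × 10 × 13 (mod 41): 18 × 10 = 180 ≡ 16; 16 × 13 = 208 ≡ 3. So 13^25 ≡ 3 (mod 41).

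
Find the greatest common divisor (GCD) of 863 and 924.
1

Using the Euclidean algorithm:
863 = 0 × 924 + 863
924 = 1 × 863 + 61
863 = 14 × 61 + 9
61 = 6 × 9 + 7
9 = 1 × 7 + 2
7 = 3 × 2 + 1
2 = 2 × 1 + 0

GCD(863, 924) = 1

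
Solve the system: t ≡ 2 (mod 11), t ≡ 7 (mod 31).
M = 11 × 31 = 341. M₁ = 31, y₁ ≡ 5 (mod 11). M₂ = 11, y₂ ≡ 17 (mod 31). t = 2×31×5 + 7×11×17 ≡ 255 (mod 341)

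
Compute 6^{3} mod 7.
6

Using successive squaring:
Binary expansion of 3: 11
Powers of 6 mod 7 (each is the square of the previous):
  6^1 ≡ 6 (mod 7)
  6^2 ≡ 6² = 36 ≡ 1 (mod 7)
3 = 2 + 1, so 6^3 = 6^2 × 6^1 ≡ 1 × 6 (mod 7)
Multiplying step by step:
  1 × 6 = 6 ≡ 6 (mod 7)
Result: 6^3 ≡ 6 (mod 7)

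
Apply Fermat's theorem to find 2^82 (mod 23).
By Fermat: 2^{22} ≡ 1 (mod 23). 82 = 3×22 + 16. So 2^{82} ≡ 2^{16} ≡ 9 (mod 23)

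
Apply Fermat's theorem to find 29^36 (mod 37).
By Fermat's Little Theorem, 29^{36} ≡ 1 (mod 37) since 37 is prime and gcd(29, 37) = 1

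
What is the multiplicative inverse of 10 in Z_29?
10^(-1) ≡ 3 (mod 29). Verification: 10 × 3 = 30 ≡ 1 (mod 29)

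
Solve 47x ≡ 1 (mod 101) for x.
47^(-1) ≡ 43 (mod 101). Verification: 47 × 43 = 2021 ≡ 1 (mod 101)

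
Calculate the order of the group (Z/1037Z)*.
960

Prime factorization: 1037 = 17 × 61
Using the formula φ(n) = n × Π(1 - 1/p) for each prime factor p:
φ(1037) = 1037 × (1 - 1/17) × (1 - 1/61)
φ(1037) = 960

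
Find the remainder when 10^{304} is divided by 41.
By Fermat: 10^{40} ≡ 1 (mod 41). 304 = 7×40 + 24. So 10^{304} ≡ 10^{24} ≡ 37 (mod 41)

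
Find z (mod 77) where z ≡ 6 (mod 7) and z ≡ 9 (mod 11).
M = 7 × 11 = 77. M₁ = 11, y₁ ≡ 2 (mod 7). M₂ = 7, y₂ ≡ 8 (mod 11). z = 6×11×2 + 9×7×8 ≡ 20 (mod 77)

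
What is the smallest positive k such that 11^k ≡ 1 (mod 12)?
Powers of 11 mod 12: 11^1≡11, 11^2≡1. Order = 2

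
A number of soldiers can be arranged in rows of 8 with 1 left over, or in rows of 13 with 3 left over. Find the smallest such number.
M = 8 × 13 = 104. M₁ = 13, y₁ ≡ 5 (mod 8). M₂ = 8, y₂ ≡ 5 (mod 13). z = 1×13×5 + 3×8×5 ≡ 81 (mod 104). The smallest positive such number is 81.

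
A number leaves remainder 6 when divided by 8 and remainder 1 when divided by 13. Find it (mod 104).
M = 8 × 13 = 104. M₁ = 13, y₁ ≡ 5 (mod 8). M₂ = 8, y₂ ≡ 5 (mod 13). m = 6×13×5 + 1×8×5 ≡ 14 (mod 104)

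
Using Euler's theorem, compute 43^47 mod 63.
By Euler: 43^{36} ≡ 1 (mod 63) since gcd(43, 63) = 1. 47 = 1×36 + 11. So 43^{47} ≡ 43^{11} ≡ 22 (mod 63)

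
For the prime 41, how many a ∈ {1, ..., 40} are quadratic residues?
For prime 41, there are (p-1)/2 = (41-1)/2 = 20 quadratic residues (excluding 0).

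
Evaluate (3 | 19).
(3/19) = 3^{9} mod 19 = -1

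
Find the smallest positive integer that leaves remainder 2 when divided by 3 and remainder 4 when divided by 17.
M = 3 × 17 = 51. M₁ = 17, y₁ ≡ 2 (mod 3). M₂ = 3, y₂ ≡ 6 (mod 17). r = 2×17×2 + 4×3×6 ≡ 38 (mod 51). The smallest positive such number is 38.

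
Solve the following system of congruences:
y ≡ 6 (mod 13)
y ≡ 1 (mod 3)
19

Using the Chinese Remainder Theorem:
M = product of moduli = 39
For equation 1: M_1 = 3, 3 ≡ 3 (mod 13), inverse of 3 mod 13 is 9 (check: 3 × 9 = 27 ≡ 1 (mod 13))
For equation 2: M_2 = 13, 13 ≡ 1 (mod 3), inverse of 13 mod 3 is 1 (check: 1 × 1 = 1 ≡ 1 (mod 3))
Combine: y ≡ Σ r_i×M_i×(M_i⁻¹ mod m_i) = 6×3×9 + 1×13×1 = 162 + 13 = 175
175 mod 39 = 19
y ≡ 19 (mod 39)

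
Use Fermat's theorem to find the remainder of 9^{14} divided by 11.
5

By Fermat's Little Theorem, a^(p-1) ≡ 1 (mod p) for prime p and gcd(a, p) = 1
Here p = 11, so 9^10 ≡ 1 (mod 11)
We can reduce the exponent: 14 mod 10 = 4
So 9^14 ≡ 9^4 (mod 11)
Computing: 9^4 mod 11 = 5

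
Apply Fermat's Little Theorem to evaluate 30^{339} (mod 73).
63

By Fermat's Little Theorem, a^(p-1) ≡ 1 (mod p) for prime p and gcd(a, p) = 1
Here p = 73, so 30^72 ≡ 1 (mod 73)
We can reduce the exponent: 339 mod 72 = 51
So 30^339 ≡ 30^51 (mod 73)
Computing: 30^51 mod 73 = 63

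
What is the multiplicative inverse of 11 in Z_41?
15

Using Extended Euclidean Algorithm:
gcd(11, 41) = 1
Bezout coefficients: 11 × 15 + 41 × -4 = 1
So 11 × 15 ≡ 1 (mod 41)
The inverse is 15 mod 41 = 15
Verification: 11 × 15 = 165 = 4 × 41 + 1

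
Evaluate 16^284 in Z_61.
Using Fermat: 16^{60} ≡ 1 (mod 61). 284 ≡ 44 (mod 60). So 16^{284} ≡ 16^{44} ≡ 42 (mod 61)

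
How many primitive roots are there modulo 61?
16

The number of primitive roots modulo p is φ(p-1) = φ(60)
φ(60) = 16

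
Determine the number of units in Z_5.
4

Prime factorization: 5 = 5
Using the formula φ(n) = n × Π(1 - 1/p) for each prime factor p:
φ(5) = 5 × (1 - 1/5)
φ(5) = 4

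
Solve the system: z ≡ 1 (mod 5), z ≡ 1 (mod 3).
M = 5 × 3 = 15. M₁ = 3, y₁ ≡ 2 (mod 5). M₂ = 5, y₂ ≡ 2 (mod 3). z = 1×3×2 + 1×5×2 ≡ 1 (mod 15)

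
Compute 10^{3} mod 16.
8

Using successive squaring:
Binary expansion of 3: 11
Powers of 10 mod 16 (each is the square of the previous):
  10^1 ≡ 10 (mod 16)
  10^2 ≡ 10² = 100 ≡ 4 (mod 16)
3 = 2 + 1, so 10^3 = 10^2 × 10^1 ≡ 4 × 10 (mod 16)
Multiplying step by step:
  4 × 10 = 40 ≡ 8 (mod 16)
Result: 10^3 ≡ 8 (mod 16)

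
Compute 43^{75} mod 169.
90

Using successive squaring:
Binary expansion of 75: 1001011
Powers of 43 mod 169 (each is the square of the previous):
  43^1 ≡ 43 (mod 169)
  43^2 ≡ 43² = 1849 ≡ 159 (mod 169)
  43^4 ≡ 159² = 25281 ≡ 100 (mod 169)
  43^8 ≡ 100² = 10000 ≡ 29 (mod 169)
  43^16 ≡ 29² = 841 ≡ 165 (mod 169)
  43^32 ≡ 165² = 27225 ≡ 16 (mod 169)
  43^64 ≡ 16² = 256 ≡ 87 (mod 169)
75 = 64 + 8 + 2 + 1, so 43^75 = 43^64 × 43^8 × 43^2 × 43^1 ≡ 87 × 29 × 159 × 43 (mod 169)
Multiplying step by step:
  87 × 29 = 2523 ≡ 157 (mod 169)
  157 × 159 = 24963 ≡ 120 (mod 169)
  120 × 43 = 5160 ≡ 90 (mod 169)
Result: 43^75 ≡ 90 (mod 169)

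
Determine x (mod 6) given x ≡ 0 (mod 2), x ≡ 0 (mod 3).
0

Using the Chinese Remainder Theorem:
M = product of moduli = 6
For equation 1: M_1 = 3, 3 ≡ 1 (mod 2), inverse of 3 mod 2 is 1 (check: 1 × 1 = 1 ≡ 1 (mod 2))
For equation 2: M_2 = 2, 2 ≡ 2 (mod 3), inverse of 2 mod 3 is 2 (check: 2 × 2 = 4 ≡ 1 (mod 3))
Combine: x ≡ Σ r_i×M_i×(M_i⁻¹ mod m_i) = 0×3×1 + 0×2×2 = 0 + 0 = 0
0 mod 6 = 0
x ≡ 0 (mod 6)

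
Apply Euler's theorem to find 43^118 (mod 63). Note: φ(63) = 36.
By Euler: 43^{36} ≡ 1 (mod 63) since gcd(43, 63) = 1. 118 = 3×36 + 10. So 43^{118} ≡ 43^{10} ≡ 43 (mod 63)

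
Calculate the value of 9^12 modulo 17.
Using repeated squaring. 12 = 8 + 4 (binary 1100). Repeated squaring mod 17: 9^1 ≡ 9; 9^2 ≡ 9² = 81 ≡ 13; 9^4 ≡ 13² = 169 ≡ 16; 9^8 ≡ 16² = 256 ≡ 1. Multiply: 9^12 = 9^8 × 9^4 ≡ 1 × 16 (mod 17): 1 × 16 = 16 ≡ 16. So 9^12 ≡ 16 (mod 17).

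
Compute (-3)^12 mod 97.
Using repeated squaring. (-3) ≡ 94 (mod 97). 12 = 8 + 4 (binary 1100). Repeated squaring mod 97: 94^1 ≡ 94; 94^2 ≡ 94² = 8836 ≡ 9; 94^4 ≡ 9² = 81 ≡ 81; 94^8 ≡ 81² = 6561 ≡ 62. Multiply: (-3)^12 ≡ 94^8 × 94^4 ≡ 62 × 81 (mod 97): 62 × 81 = 5022 ≡ 75. So (-3)^12 ≡ 75 (mod 97).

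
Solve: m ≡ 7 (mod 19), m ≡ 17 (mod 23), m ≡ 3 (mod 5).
M = 19 × 23 × 5 = 2185. M₁ = 115, y₁ ≡ 1 (mod 19). M₂ = 95, y₂ ≡ 8 (mod 23). M₃ = 437, y₃ ≡ 3 (mod 5). m = 7×115×1 + 17×95×8 + 3×437×3 ≡ 178 (mod 2185)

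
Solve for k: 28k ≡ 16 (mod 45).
7

Since gcd(28, 45) = 1 divides 16, a solution exists.
Multiply both sides by the inverse of 28 mod 45:
  28^(-1) mod 45 = 37
  x ≡ 37 × 16 ≡ 592 ≡ 7 (mod 45)
Verification: 28 × 7 = 196 = 4 × 45 + 16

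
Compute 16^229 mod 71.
Using Fermat: 16^{70} ≡ 1 (mod 71). 229 ≡ 19 (mod 70). So 16^{229} ≡ 16^{19} ≡ 64 (mod 71)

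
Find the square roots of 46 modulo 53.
The square roots of 46 mod 53 are 24 and 29. Verify: 24² = 576 ≡ 46 (mod 53)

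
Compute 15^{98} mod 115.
95

Using successive squaring:
Binary expansion of 98: 1100010
Powers of 15 mod 115 (each is the square of the previous):
  15^1 ≡ 15 (mod 115)
  15^2 ≡ 15² = 225 ≡ 110 (mod 115)
  15^4 ≡ 110² = 12100 ≡ 25 (mod 115)
  15^8 ≡ 25² = 625 ≡ 50 (mod 115)
  15^16 ≡ 50² = 2500 ≡ 85 (mod 115)
  15^32 ≡ 85² = 7225 ≡ 95 (mod 115)
  15^64 ≡ 95² = 9025 ≡ 55 (mod 115)
98 = 64 + 32 + 2, so 15^98 = 15^64 × 15^32 × 15^2 ≡ 55 × 95 × 110 (mod 115)
Multiplying step by step:
  55 × 95 = 5225 ≡ 50 (mod 115)
  50 × 110 = 5500 ≡ 95 (mod 115)
Result: 15^98 ≡ 95 (mod 115)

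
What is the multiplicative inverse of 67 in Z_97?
42

Using Extended Euclidean Algorithm:
gcd(67, 97) = 1
Bezout coefficients: 67 × 42 + 97 × -29 = 1
So 67 × 42 ≡ 1 (mod 97)
The inverse is 42 mod 97 = 42
Verification: 67 × 42 = 2814 = 29 × 97 + 1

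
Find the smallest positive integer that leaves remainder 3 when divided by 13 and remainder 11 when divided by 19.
M = 13 × 19 = 247. M₁ = 19, y₁ ≡ 11 (mod 13). M₂ = 13, y₂ ≡ 3 (mod 19). x = 3×19×11 + 11×13×3 ≡ 68 (mod 247). The smallest positive such number is 68.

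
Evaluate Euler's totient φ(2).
1

Prime factorization: 2 = 2
Using the formula φ(n) = n × Π(1 - 1/p) for each prime factor p:
φ(2) = 2 × (1 - 1/2)
φ(2) = 1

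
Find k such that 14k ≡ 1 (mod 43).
14^(-1) ≡ 40 (mod 43). Verification: 14 × 40 = 560 ≡ 1 (mod 43)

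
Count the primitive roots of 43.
12

The number of primitive roots modulo p is φ(p-1) = φ(42)
φ(42) = 12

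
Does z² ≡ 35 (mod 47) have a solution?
By Euler's criterion: 35^{23} ≡ 46 (mod 47). Since this equals -1 (≡ 46), 35 is not a QR.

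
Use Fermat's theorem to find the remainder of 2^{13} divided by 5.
2

By Fermat's Little Theorem, a^(p-1) ≡ 1 (mod p) for prime p and gcd(a, p) = 1
Here p = 5, so 2^4 ≡ 1 (mod 5)
We can reduce the exponent: 13 mod 4 = 1
So 2^13 ≡ 2^1 (mod 5)
Computing: 2^1 mod 5 = 2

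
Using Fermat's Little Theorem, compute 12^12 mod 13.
By Fermat's Little Theorem, 12^{12} ≡ 1 (mod 13) since 13 is prime and gcd(12, 13) = 1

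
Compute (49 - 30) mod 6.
1

(49 - 30) = 19
19 mod 6 = 1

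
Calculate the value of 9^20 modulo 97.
Using repeated squaring. 20 = 16 + 4 (binary 10100). Repeated squaring mod 97: 9^1 ≡ 9; 9^2 ≡ 9² = 81 ≡ 81; 9^4 ≡ 81² = 6561 ≡ 62; 9^8 ≡ 62² = 3844 ≡ 61; 9^16 ≡ 61² = 3721 ≡ 35. Multiply: 9^20 = 9^16 × 9^4 ≡ 35 × 62 (mod 97): 35 × 62 = 2170 ≡ 36. So 9^20 ≡ 36 (mod 97).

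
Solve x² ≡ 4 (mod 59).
The square roots of 4 mod 59 are 57 and 2. Verify: 57² = 3249 ≡ 4 (mod 59)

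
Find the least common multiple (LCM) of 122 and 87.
10614

First find GCD(122, 87) using the Euclidean algorithm:
122 = 1 × 87 + 35
87 = 2 × 35 + 17
35 = 2 × 17 + 1
17 = 17 × 1 + 0
GCD(122, 87) = 1

LCM formula: LCM(a, b) = (a × b) / GCD(a, b)
LCM(122, 87) = (122 × 87) / 1
LCM(122, 87) = 10614 / 1
LCM(122, 87) = 10614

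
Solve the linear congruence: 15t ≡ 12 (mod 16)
4

Since gcd(15, 16) = 1 divides 12, a solution exists.
Multiply both sides by the inverse of 15 mod 16:
  15^(-1) mod 16 = 15
  x ≡ 15 × 12 ≡ 180 ≡ 4 (mod 16)
Verification: 15 × 4 = 60 = 3 × 16 + 12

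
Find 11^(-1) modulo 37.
27

Using Extended Euclidean Algorithm:
gcd(11, 37) = 1
Bezout coefficients: 11 × -10 + 37 × 3 = 1
So 11 × -10 ≡ 1 (mod 37)
The inverse is -10 mod 37 = 27
Verification: 11 × 27 = 297 = 8 × 37 + 1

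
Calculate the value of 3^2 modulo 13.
2 = 2 (binary 10). Repeated squaring mod 13: 3^1 ≡ 3; 3^2 ≡ 3² = 9 ≡ 9. So 3^2 ≡ 9 (mod 13).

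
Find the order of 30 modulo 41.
Powers of 30 mod 41: 30^1≡30, 30^2≡39, 30^3≡22, 30^4≡4, 30^5≡38, 30^6≡33, 30^7≡6, 30^8≡16, 30^9≡29, 30^10≡9, 30^11≡24, 30^12≡23, 30^13≡34, 30^14≡36, 30^15≡14, 30^16≡10, 30^17≡13, 30^18≡21, 30^19≡15, 30^20≡40, 30^21≡11, 30^22≡2, 30^23≡19, 30^24≡37, 30^25≡3, 30^26≡8, 30^27≡35, 30^28≡25, 30^29≡12, 30^30≡32, 30^31≡17, 30^32≡18, 30^33≡7, 30^34≡5, 30^35≡27, 30^36≡31, 30^37≡28, 30^38≡20, 30^39≡26, 30^40≡1. Order = 40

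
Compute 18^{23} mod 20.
12

Using successive squaring:
Binary expansion of 23: 10111
Powers of 18 mod 20 (each is the square of the previous):
  18^1 ≡ 18 (mod 20)
  18^2 ≡ 18² = 324 ≡ 4 (mod 20)
  18^4 ≡ 4² = 16 ≡ 16 (mod 20)
  18^8 ≡ 16² = 256 ≡ 16 (mod 20)
  18^16 ≡ 16² = 256 ≡ 16 (mod 20)
23 = 16 + 4 + 2 + 1, so 18^23 = 18^16 × 18^4 × 18^2 × 18^1 ≡ 16 × 16 × 4 × 18 (mod 20)
Multiplying step by step:
  16 × 16 = 256 ≡ 16 (mod 20)
  16 × 4 = 64 ≡ 4 (mod 20)
  4 × 18 = 72 ≡ 12 (mod 20)
Result: 18^23 ≡ 12 (mod 20)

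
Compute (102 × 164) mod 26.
10

(102 × 164) = 16728
16728 mod 26 = 10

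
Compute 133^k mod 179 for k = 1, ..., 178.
g^1, g^2, ..., g^{178} mod 179: {133, 147, 40, 129, 152, 168, 148, 173, 97, 13, 118, 121, 162, 66, 7, 36, 134, 101, 8, 169, 102, 141, 137, 142, 91, 110, 131, 60, 104, 49, 73, 43, 170, 56, 109, 177, 92, 64, 99, 100, 54, 22, 62, 12, 164, 153, 122, 116, 34, 47, 165, 107, 90, 156, 163, 20, 154, 76, 84, 74, 176, 138, 96, 59, 150, 81, 33, 93, 18, 67, 140, 4, 174, 51, 160, 158, 71, 135, 55, 155, 30, 52, 114, 126, 111, 85, 28, 144, 178, 46, 32, 139, 50, 27, 11, 31, 6, 82, 166, 61, 58, 17, 113, 172, 143, 45, 78, 171, 10, 77, 38, 42, 37, 88, 69, 48, 119, 75, 130, 106, 136, 9, 123, 70, 2, 87, 115, 80, 79, 125, 157, 117, 167, 15, 26, 57, 63, 145, 132, 14, 72, 89, 23, 16, 159, 25, 103, 95, 105, 3, 41, 83, 120, 29, 98, 146, 86, 161, 112, 39, 175, 5, 128, 19, 21, 108, 44, 124, 24, 149, 127, 65, 53, 68, 94, 151, 35, 1}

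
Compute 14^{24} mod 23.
12

Using successive squaring:
Binary expansion of 24: 11000
Powers of 14 mod 23 (each is the square of the previous):
  14^1 ≡ 14 (mod 23)
  14^2 ≡ 14² = 196 ≡ 12 (mod 23)
  14^4 ≡ 12² = 144 ≡ 6 (mod 23)
  14^8 ≡ 6² = 36 ≡ 13 (mod 23)
  14^16 ≡ 13² = 169 ≡ 8 (mod 23)
24 = 16 + 8, so 14^24 = 14^16 × 14^8 ≡ 8 × 13 (mod 23)
Multiplying step by step:
  8 × 13 = 104 ≡ 12 (mod 23)
Result: 14^24 ≡ 12 (mod 23)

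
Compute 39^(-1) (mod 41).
20

Using Extended Euclidean Algorithm:
gcd(39, 41) = 1
Bezout coefficients: 39 × 20 + 41 × -19 = 1
So 39 × 20 ≡ 1 (mod 41)
The inverse is 20 mod 41 = 20
Verification: 39 × 20 = 780 = 19 × 41 + 1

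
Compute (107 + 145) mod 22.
10

(107 + 145) = 252
252 mod 22 = 10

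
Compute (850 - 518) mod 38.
28

(850 - 518) = 332
332 mod 38 = 28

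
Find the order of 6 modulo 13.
Powers of 6 mod 13: 6^1≡6, 6^2≡10, 6^3≡8, 6^4≡9, 6^5≡2, 6^6≡12, 6^7≡7, 6^8≡3, 6^9≡5, 6^10≡4, 6^11≡11, 6^12≡1. Order = 12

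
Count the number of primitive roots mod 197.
Number of primitive roots mod 197 = φ(196) = 84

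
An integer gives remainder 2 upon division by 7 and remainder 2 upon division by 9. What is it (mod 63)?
M = 7 × 9 = 63. M₁ = 9, y₁ ≡ 4 (mod 7). M₂ = 7, y₂ ≡ 4 (mod 9). t = 2×9×4 + 2×7×4 ≡ 2 (mod 63). The smallest positive such number is 2.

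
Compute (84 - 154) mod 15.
5

(84 - 154) = -70
-70 mod 15 = 5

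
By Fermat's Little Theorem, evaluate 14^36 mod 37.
By Fermat's Little Theorem, 14^{36} ≡ 1 (mod 37) since 37 is prime and gcd(14, 37) = 1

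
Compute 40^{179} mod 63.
52

Using successive squaring:
Binary expansion of 179: 10110011
Powers of 40 mod 63 (each is the square of the previous):
  40^1 ≡ 40 (mod 63)
  40^2 ≡ 40² = 1600 ≡ 25 (mod 63)
  40^4 ≡ 25² = 625 ≡ 58 (mod 63)
  40^8 ≡ 58² = 3364 ≡ 25 (mod 63)
  40^16 ≡ 25² = 625 ≡ 58 (mod 63)
  40^32 ≡ 58² = 3364 ≡ 25 (mod 63)
  40^64 ≡ 25² = 625 ≡ 58 (mod 63)
  40^128 ≡ 58² = 3364 ≡ 25 (mod 63)
179 = 128 + 32 + 16 + 2 + 1, so 40^179 = 40^128 × 40^32 × 40^16 × 40^2 × 40^1 ≡ 25 × 25 × 58 × 25 × 40 (mod 63)
Multiplying step by step:
  25 × 25 = 625 ≡ 58 (mod 63)
  58 × 58 = 3364 ≡ 25 (mod 63)
  25 × 25 = 625 ≡ 58 (mod 63)
  58 × 40 = 2320 ≡ 52 (mod 63)
Result: 40^179 ≡ 52 (mod 63)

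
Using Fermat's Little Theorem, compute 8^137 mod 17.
By Fermat: 8^{16} ≡ 1 (mod 17). 137 = 8×16 + 9. So 8^{137} ≡ 8^{9} ≡ 8 (mod 17)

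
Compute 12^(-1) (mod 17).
10

Using Extended Euclidean Algorithm:
gcd(12, 17) = 1
Bezout coefficients: 12 × -7 + 17 × 5 = 1
So 12 × -7 ≡ 1 (mod 17)
The inverse is -7 mod 17 = 10
Verification: 12 × 10 = 120 = 7 × 17 + 1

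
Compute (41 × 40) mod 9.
2

(41 × 40) = 1640
1640 mod 9 = 2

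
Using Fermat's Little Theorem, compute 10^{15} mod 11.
10

By Fermat's Little Theorem, a^(p-1) ≡ 1 (mod p) for prime p and gcd(a, p) = 1
Here p = 11, so 10^10 ≡ 1 (mod 11)
We can reduce the exponent: 15 mod 10 = 5
So 10^15 ≡ 10^5 (mod 11)
Computing: 10^5 mod 11 = 10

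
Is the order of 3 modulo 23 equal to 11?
Yes, ord_23(3) = 11.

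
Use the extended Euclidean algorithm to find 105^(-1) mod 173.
Extended GCD: 105(-28) + 173(17) = 1. So 105^(-1) ≡ 145 ≡ 145 (mod 173). Verify: 105 × 145 = 15225 ≡ 1 (mod 173)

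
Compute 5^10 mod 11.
10 = 8 + 2 (binary 1010). Repeated squaring mod 11: 5^1 ≡ 5; 5^2 ≡ 5² = 25 ≡ 3; 5^4 ≡ 3² = 9 ≡ 9; 5^8 ≡ 9² = 81 ≡ 4. Multiply: 5^10 = 5^8 × 5^2 ≡ 4 × 3 (mod 11): 4 × 3 = 12 ≡ 1. So 5^10 ≡ 1 (mod 11).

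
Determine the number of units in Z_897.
528

Prime factorization: 897 = 3 × 13 × 23
Using the formula φ(n) = n × Π(1 - 1/p) for each prime factor p:
φ(897) = 897 × (1 - 1/3) × (1 - 1/13) × (1 - 1/23)
φ(897) = 528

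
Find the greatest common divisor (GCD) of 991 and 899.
1

Using the Euclidean algorithm:
991 = 1 × 899 + 92
899 = 9 × 92 + 71
92 = 1 × 71 + 21
71 = 3 × 21 + 8
21 = 2 × 8 + 5
8 = 1 × 5 + 3
5 = 1 × 3 + 2
3 = 1 × 2 + 1
2 = 2 × 1 + 0

GCD(991, 899) = 1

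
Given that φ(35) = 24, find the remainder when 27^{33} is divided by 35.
By Euler: 27^{24} ≡ 1 (mod 35) since gcd(27, 35) = 1. 33 = 1×24 + 9. So 27^{33} ≡ 27^{9} ≡ 27 (mod 35)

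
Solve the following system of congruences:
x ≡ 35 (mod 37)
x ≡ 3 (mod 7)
220

Using the Chinese Remainder Theorem:
M = product of moduli = 259
For equation 1: M_1 = 7, 7 ≡ 7 (mod 37), inverse of 7 mod 37 is 16 (check: 7 × 16 = 112 ≡ 1 (mod 37))
For equation 2: M_2 = 37, 37 ≡ 2 (mod 7), inverse of 37 mod 7 is 4 (check: 2 × 4 = 8 ≡ 1 (mod 7))
Combine: x ≡ Σ r_i×M_i×(M_i⁻¹ mod m_i) = 35×7×16 + 3×37×4 = 3920 + 444 = 4364
4364 mod 259 = 220
x ≡ 220 (mod 259)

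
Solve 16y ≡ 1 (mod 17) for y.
16

Using Extended Euclidean Algorithm:
gcd(16, 17) = 1
Bezout coefficients: 16 × -1 + 17 × 1 = 1
So 16 × -1 ≡ 1 (mod 17)
The inverse is -1 mod 17 = 16
Verification: 16 × 16 = 256 = 15 × 17 + 1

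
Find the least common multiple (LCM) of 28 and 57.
1596

First find GCD(28, 57) using the Euclidean algorithm:
28 = 0 × 57 + 28
57 = 2 × 28 + 1
28 = 28 × 1 + 0
GCD(28, 57) = 1

LCM formula: LCM(a, b) = (a × b) / GCD(a, b)
LCM(28, 57) = (28 × 57) / 1
LCM(28, 57) = 1596 / 1
LCM(28, 57) = 1596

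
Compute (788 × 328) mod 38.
26

(788 × 328) = 258464
258464 mod 38 = 26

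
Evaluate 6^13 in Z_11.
Using Fermat: 6^{10} ≡ 1 (mod 11). 13 ≡ 3 (mod 10). So 6^{13} ≡ 6^{3} ≡ 7 (mod 11)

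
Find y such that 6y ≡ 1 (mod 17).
6^(-1) ≡ 3 (mod 17). Verification: 6 × 3 = 18 ≡ 1 (mod 17)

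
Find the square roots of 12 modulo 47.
The square roots of 12 mod 47 are 24 and 23. Verify: 24² = 576 ≡ 12 (mod 47)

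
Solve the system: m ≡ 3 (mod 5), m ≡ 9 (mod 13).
M = 5 × 13 = 65. M₁ = 13, y₁ ≡ 2 (mod 5). M₂ = 5, y₂ ≡ 8 (mod 13). m = 3×13×2 + 9×5×8 ≡ 48 (mod 65)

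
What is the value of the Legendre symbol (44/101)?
(44/101) = 44^{50} mod 101 = -1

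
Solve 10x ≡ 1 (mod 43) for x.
10^(-1) ≡ 13 (mod 43). Verification: 10 × 13 = 130 ≡ 1 (mod 43)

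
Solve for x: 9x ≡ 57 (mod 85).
63

Since gcd(9, 85) = 1 divides 57, a solution exists.
Multiply both sides by the inverse of 9 mod 85:
  9^(-1) mod 85 = 19
  x ≡ 19 × 57 ≡ 1083 ≡ 63 (mod 85)
Verification: 9 × 63 = 567 = 6 × 85 + 57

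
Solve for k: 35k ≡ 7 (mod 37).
15

Since gcd(35, 37) = 1 divides 7, a solution exists.
Multiply both sides by the inverse of 35 mod 37:
  35^(-1) mod 37 = 18
  x ≡ 18 × 7 ≡ 126 ≡ 15 (mod 37)
Verification: 35 × 15 = 525 = 14 × 37 + 7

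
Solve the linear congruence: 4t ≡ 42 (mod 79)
50

Since gcd(4, 79) = 1 divides 42, a solution exists.
Multiply both sides by the inverse of 4 mod 79:
  4^(-1) mod 79 = 20
  x ≡ 20 × 42 ≡ 840 ≡ 50 (mod 79)
Verification: 4 × 50 = 200 = 2 × 79 + 42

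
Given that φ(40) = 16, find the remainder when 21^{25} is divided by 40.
By Euler: 21^{16} ≡ 1 (mod 40) since gcd(21, 40) = 1. 25 = 1×16 + 9. So 21^{25} ≡ 21^{9} ≡ 21 (mod 40)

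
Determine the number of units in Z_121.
110

Prime factorization: 121 = 11^2
Using the formula φ(n) = n × Π(1 - 1/p) for each prime factor p:
φ(121) = 121 × (1 - 1/11)
φ(121) = 110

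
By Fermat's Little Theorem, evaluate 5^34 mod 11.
By Fermat: 5^{10} ≡ 1 (mod 11). 34 = 3×10 + 4. So 5^{34} ≡ 5^{4} ≡ 9 (mod 11)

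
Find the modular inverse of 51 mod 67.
51^(-1) ≡ 46 (mod 67). Verification: 51 × 46 = 2346 ≡ 1 (mod 67)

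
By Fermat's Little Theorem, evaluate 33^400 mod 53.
By Fermat: 33^{52} ≡ 1 (mod 53). 400 = 7×52 + 36. So 33^{400} ≡ 33^{36} ≡ 10 (mod 53)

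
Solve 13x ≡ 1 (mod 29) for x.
9

Using Extended Euclidean Algorithm:
gcd(13, 29) = 1
Bezout coefficients: 13 × 9 + 29 × -4 = 1
So 13 × 9 ≡ 1 (mod 29)
The inverse is 9 mod 29 = 9
Verification: 13 × 9 = 117 = 4 × 29 + 1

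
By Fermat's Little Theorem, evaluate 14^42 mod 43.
By Fermat's Little Theorem, 14^{42} ≡ 1 (mod 43) since 43 is prime and gcd(14, 43) = 1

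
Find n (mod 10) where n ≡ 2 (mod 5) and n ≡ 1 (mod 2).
M = 5 × 2 = 10. M₁ = 2, y₁ ≡ 3 (mod 5). M₂ = 5, y₂ ≡ 1 (mod 2). n = 2×2×3 + 1×5×1 ≡ 7 (mod 10)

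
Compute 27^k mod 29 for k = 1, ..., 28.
g^1, g^2, ..., g^{28} mod 29: {27, 4, 21, 16, 26, 6, 17, 24, 10, 9, 11, 7, 15, 28, 2, 25, 8, 13, 3, 23, 12, 5, 19, 20, 18, 22, 14, 1}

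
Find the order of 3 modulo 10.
Powers of 3 mod 10: 3^1≡3, 3^2≡9, 3^3≡7, 3^4≡1. Order = 4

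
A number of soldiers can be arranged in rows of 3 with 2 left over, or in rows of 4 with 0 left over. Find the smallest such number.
M = 3 × 4 = 12. M₁ = 4, y₁ ≡ 1 (mod 3). M₂ = 3, y₂ ≡ 3 (mod 4). k = 2×4×1 + 0×3×3 ≡ 8 (mod 12). The smallest positive such number is 8.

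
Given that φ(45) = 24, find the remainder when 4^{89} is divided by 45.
By Euler: 4^{24} ≡ 1 (mod 45) since gcd(4, 45) = 1. 89 = 3×24 + 17. So 4^{89} ≡ 4^{17} ≡ 34 (mod 45)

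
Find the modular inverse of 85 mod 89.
85^(-1) ≡ 22 (mod 89). Verification: 85 × 22 = 1870 ≡ 1 (mod 89)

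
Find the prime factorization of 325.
5^2 × 13

Divide by primes starting from smallest:
325 ÷ 5 = 65
65 ÷ 5 = 13
13 ÷ 13 = 1

325 = 5^2 × 13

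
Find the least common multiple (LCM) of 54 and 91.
4914

First find GCD(54, 91) using the Euclidean algorithm:
54 = 0 × 91 + 54
91 = 1 × 54 + 37
54 = 1 × 37 + 17
37 = 2 × 17 + 3
17 = 5 × 3 + 2
3 = 1 × 2 + 1
2 = 2 × 1 + 0
GCD(54, 91) = 1

LCM formula: LCM(a, b) = (a × b) / GCD(a, b)
LCM(54, 91) = (54 × 91) / 1
LCM(54, 91) = 4914 / 1
LCM(54, 91) = 4914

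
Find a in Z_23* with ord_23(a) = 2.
22 has order 2 mod 23 since 22^{2} ≡ 1 (mod 23) and no smaller power works.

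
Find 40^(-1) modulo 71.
16

Using Extended Euclidean Algorithm:
gcd(40, 71) = 1
Bezout coefficients: 40 × 16 + 71 × -9 = 1
So 40 × 16 ≡ 1 (mod 71)
The inverse is 16 mod 71 = 16
Verification: 40 × 16 = 640 = 9 × 71 + 1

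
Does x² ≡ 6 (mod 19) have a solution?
By Euler's criterion: 6^{9} ≡ 1 (mod 19). Since this equals 1, 6 is a QR.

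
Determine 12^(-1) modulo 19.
12^(-1) ≡ 8 (mod 19). Verification: 12 × 8 = 96 ≡ 1 (mod 19)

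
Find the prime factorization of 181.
181

Divide by primes starting from smallest:
181 ÷ 181 = 1

181 = 181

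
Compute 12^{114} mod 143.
1

Using successive squaring:
Binary expansion of 114: 1110010
Powers of 12 mod 143 (each is the square of the previous):
  12^1 ≡ 12 (mod 143)
  12^2 ≡ 12² = 144 ≡ 1 (mod 143)
  12^4 ≡ 1² = 1 ≡ 1 (mod 143)
  12^8 ≡ 1² = 1 ≡ 1 (mod 143)
  12^16 ≡ 1² = 1 ≡ 1 (mod 143)
  12^32 ≡ 1² = 1 ≡ 1 (mod 143)
  12^64 ≡ 1² = 1 ≡ 1 (mod 143)
114 = 64 + 32 + 16 + 2, so 12^114 = 12^64 × 12^32 × 12^16 × 12^2 ≡ 1 × 1 × 1 × 1 (mod 143)
Multiplying step by step:
  1 × 1 = 1 ≡ 1 (mod 143)
  1 × 1 = 1 ≡ 1 (mod 143)
  1 × 1 = 1 ≡ 1 (mod 143)
Result: 12^114 ≡ 1 (mod 143)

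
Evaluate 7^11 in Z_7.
Using repeated squaring. 7 ≡ 0 (mod 7). 11 = 8 + 2 + 1 (binary 1011). Repeated squaring mod 7: 0^1 ≡ 0; 0^2 ≡ 0² = 0 ≡ 0; 0^4 ≡ 0² = 0 ≡ 0; 0^8 ≡ 0² = 0 ≡ 0. Multiply: 7^11 ≡ 0^8 × 0^2 × 0^1 ≡ 0 × 0 × 0 (mod 7): 0 × 0 = 0 ≡ 0; 0 × 0 = 0 ≡ 0. So 7^11 ≡ 0 (mod 7).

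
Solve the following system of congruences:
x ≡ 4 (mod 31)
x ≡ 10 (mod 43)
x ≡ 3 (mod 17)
5987

Using the Chinese Remainder Theorem:
M = product of moduli = 22661
For equation 1: M_1 = 731, 731 ≡ 18 (mod 31), inverse of 731 mod 31 is 19 (check: 18 × 19 = 342 ≡ 1 (mod 31))
For equation 2: M_2 = 527, 527 ≡ 11 (mod 43), inverse of 527 mod 43 is 4 (check: 11 × 4 = 44 ≡ 1 (mod 43))
For equation 3: M_3 = 1333, 1333 ≡ 7 (mod 17), inverse of 1333 mod 17 is 5 (check: 7 × 5 = 35 ≡ 1 (mod 17))
Combine: x ≡ Σ r_i×M_i×(M_i⁻¹ mod m_i) = 4×731×19 + 10×527×4 + 3×1333×5 = 55556 + 21080 + 19995 = 96631
96631 mod 22661 = 5987
x ≡ 5987 (mod 22661)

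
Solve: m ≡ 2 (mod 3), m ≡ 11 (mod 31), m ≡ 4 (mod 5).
M = 3 × 31 × 5 = 465. M₁ = 155, y₁ ≡ 2 (mod 3). M₂ = 15, y₂ ≡ 29 (mod 31). M₃ = 93, y₃ ≡ 2 (mod 5). m = 2×155×2 + 11×15×29 + 4×93×2 ≡ 104 (mod 465)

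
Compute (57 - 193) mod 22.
18

(57 - 193) = -136
-136 mod 22 = 18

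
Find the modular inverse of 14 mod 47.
14^(-1) ≡ 37 (mod 47). Verification: 14 × 37 = 518 ≡ 1 (mod 47)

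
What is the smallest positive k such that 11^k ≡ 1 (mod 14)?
Powers of 11 mod 14: 11^1≡11, 11^2≡9, 11^3≡1. Order = 3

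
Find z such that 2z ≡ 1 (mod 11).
2^(-1) ≡ 6 (mod 11). Verification: 2 × 6 = 12 ≡ 1 (mod 11)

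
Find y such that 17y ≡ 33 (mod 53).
30

Since gcd(17, 53) = 1 divides 33, a solution exists.
Multiply both sides by the inverse of 17 mod 53:
  17^(-1) mod 53 = 25
  x ≡ 25 × 33 ≡ 825 ≡ 30 (mod 53)
Verification: 17 × 30 = 510 = 9 × 53 + 33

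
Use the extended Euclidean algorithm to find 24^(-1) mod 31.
Extended GCD: 24(-9) + 31(7) = 1. So 24^(-1) ≡ 22 ≡ 22 (mod 31). Verify: 24 × 22 = 528 ≡ 1 (mod 31)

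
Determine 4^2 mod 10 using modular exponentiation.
2 = 2 (binary 10). Repeated squaring mod 10: 4^1 ≡ 4; 4^2 ≡ 4² = 16 ≡ 6. So 4^2 ≡ 6 (mod 10).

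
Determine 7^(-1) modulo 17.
7^(-1) ≡ 5 (mod 17). Verification: 7 × 5 = 35 ≡ 1 (mod 17)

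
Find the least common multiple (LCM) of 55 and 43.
2365

First find GCD(55, 43) using the Euclidean algorithm:
55 = 1 × 43 + 12
43 = 3 × 12 + 7
12 = 1 × 7 + 5
7 = 1 × 5 + 2
5 = 2 × 2 + 1
2 = 2 × 1 + 0
GCD(55, 43) = 1

LCM formula: LCM(a, b) = (a × b) / GCD(a, b)
LCM(55, 43) = (55 × 43) / 1
LCM(55, 43) = 2365 / 1
LCM(55, 43) = 2365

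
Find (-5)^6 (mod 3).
(-5) ≡ 1 (mod 3). 6 = 4 + 2 (binary 110). Repeated squaring mod 3: 1^1 ≡ 1; 1^2 ≡ 1² = 1 ≡ 1; 1^4 ≡ 1² = 1 ≡ 1. Multiply: (-5)^6 ≡ 1^4 × 1^2 ≡ 1 × 1 (mod 3): 1 × 1 = 1 ≡ 1. So (-5)^6 ≡ 1 (mod 3).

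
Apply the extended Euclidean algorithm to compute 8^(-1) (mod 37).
Extended GCD: 8(14) + 37(-3) = 1. So 8^(-1) ≡ 14 ≡ 14 (mod 37). Verify: 8 × 14 = 112 ≡ 1 (mod 37)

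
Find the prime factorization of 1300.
2^2 × 5^2 × 13

Divide by primes starting from smallest:
1300 ÷ 2 = 650
650 ÷ 2 = 325
325 ÷ 5 = 65
65 ÷ 5 = 13
13 ÷ 13 = 1

1300 = 2^2 × 5^2 × 13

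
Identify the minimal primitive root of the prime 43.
p - 1 = 42 has prime divisors 2, 3, 7. h is a primitive root mod 43 iff h^(42/q) ≢ 1 (mod 43) for each such q.
h = 2: 2^21 ≡ 42, 2^14 ≡ 1, 2^6 ≡ 21 (mod 43); 2^14 ≡ 1, so not a primitive root.
h = 3: 3^21 ≡ 42, 3^14 ≡ 36, 3^6 ≡ 41 (mod 43); none is 1, so 3 has order 42 and is a primitive root.
The smallest primitive root mod 43 is g = 3.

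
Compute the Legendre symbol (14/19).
(14/19) = 14^{9} mod 19 = -1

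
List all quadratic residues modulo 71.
QRs mod 71: {1, 2, 3, 4, 5, 6, 8, 9, 10, 12, 15, 16, 18, 19, 20, 24, 25, 27, 29, 30, 32, 36, 37, 38, 40, 43, 45, 48, 49, 50, 54, 57, 58, 60, 64}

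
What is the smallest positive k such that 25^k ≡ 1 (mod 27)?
Powers of 25 mod 27: 25^1≡25, 25^2≡4, 25^3≡19, 25^4≡16, 25^5≡22, 25^6≡10, 25^7≡7, 25^8≡13, 25^9≡1. Order = 9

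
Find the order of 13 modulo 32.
Powers of 13 mod 32: 13^1≡13, 13^2≡9, 13^3≡21, 13^4≡17, 13^5≡29, 13^6≡25, 13^7≡5, 13^8≡1. Order = 8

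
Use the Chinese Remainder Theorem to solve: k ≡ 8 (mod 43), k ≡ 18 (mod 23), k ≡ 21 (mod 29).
16348

Using the Chinese Remainder Theorem:
M = product of moduli = 28681
For equation 1: M_1 = 667, 667 ≡ 22 (mod 43), inverse of 667 mod 43 is 2 (check: 22 × 2 = 44 ≡ 1 (mod 43))
For equation 2: M_2 = 1247, 1247 ≡ 5 (mod 23), inverse of 1247 mod 23 is 14 (check: 5 × 14 = 70 ≡ 1 (mod 23))
For equation 3: M_3 = 989, 989 ≡ 3 (mod 29), inverse of 989 mod 29 is 10 (check: 3 × 10 = 30 ≡ 1 (mod 29))
Combine: k ≡ Σ r_i×M_i×(M_i⁻¹ mod m_i) = 8×667×2 + 18×1247×14 + 21×989×10 = 10672 + 314244 + 207690 = 532606
532606 mod 28681 = 16348
k ≡ 16348 (mod 28681)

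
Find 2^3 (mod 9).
3 = 2 + 1 (binary 11). Repeated squaring mod 9: 2^1 ≡ 2; 2^2 ≡ 2² = 4 ≡ 4. Multiply: 2^3 = 2^2 × 2^1 ≡ 4 × 2 (mod 9): 4 × 2 = 8 ≡ 8. So 2^3 ≡ 8 (mod 9).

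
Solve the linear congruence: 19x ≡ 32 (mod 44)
4

Since gcd(19, 44) = 1 divides 32, a solution exists.
Multiply both sides by the inverse of 19 mod 44:
  19^(-1) mod 44 = 7
  x ≡ 7 × 32 ≡ 224 ≡ 4 (mod 44)
Verification: 19 × 4 = 76 = 1 × 44 + 32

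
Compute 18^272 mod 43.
Using Fermat: 18^{42} ≡ 1 (mod 43). 272 ≡ 20 (mod 42). So 18^{272} ≡ 18^{20} ≡ 31 (mod 43)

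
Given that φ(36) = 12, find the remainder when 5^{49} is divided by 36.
By Euler: 5^{12} ≡ 1 (mod 36) since gcd(5, 36) = 1. 49 = 4×12 + 1. So 5^{49} ≡ 5^{1} ≡ 5 (mod 36)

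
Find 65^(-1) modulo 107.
28

Using Extended Euclidean Algorithm:
gcd(65, 107) = 1
Bezout coefficients: 65 × 28 + 107 × -17 = 1
So 65 × 28 ≡ 1 (mod 107)
The inverse is 28 mod 107 = 28
Verification: 65 × 28 = 1820 = 17 × 107 + 1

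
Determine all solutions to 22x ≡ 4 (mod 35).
32

Since gcd(22, 35) = 1 divides 4, a solution exists.
Multiply both sides by the inverse of 22 mod 35:
  22^(-1) mod 35 = 8
  x ≡ 8 × 4 ≡ 32 ≡ 32 (mod 35)
Verification: 22 × 32 = 704 = 20 × 35 + 4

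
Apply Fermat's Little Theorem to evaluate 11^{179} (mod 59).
40

By Fermat's Little Theorem, a^(p-1) ≡ 1 (mod p) for prime p and gcd(a, p) = 1
Here p = 59, so 11^58 ≡ 1 (mod 59)
We can reduce the exponent: 179 mod 58 = 5
So 11^179 ≡ 11^5 (mod 59)
Computing: 11^5 mod 59 = 40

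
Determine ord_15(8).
Powers of 8 mod 15: 8^1≡8, 8^2≡4, 8^3≡2, 8^4≡1. Order = 4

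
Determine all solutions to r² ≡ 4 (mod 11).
The square roots of 4 mod 11 are 9 and 2. Verify: 9² = 81 ≡ 4 (mod 11)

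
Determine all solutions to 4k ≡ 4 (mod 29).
1

Since gcd(4, 29) = 1 divides 4, a solution exists.
Multiply both sides by the inverse of 4 mod 29:
  4^(-1) mod 29 = 22
  x ≡ 22 × 4 ≡ 88 ≡ 1 (mod 29)
Verification: 4 × 1 = 4 = 0 × 29 + 4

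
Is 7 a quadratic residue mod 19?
By Euler's criterion: 7^{9} ≡ 1 (mod 19). Since this equals 1, 7 is a QR.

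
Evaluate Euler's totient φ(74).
36

Prime factorization: 74 = 2 × 37
Using the formula φ(n) = n × Π(1 - 1/p) for each prime factor p:
φ(74) = 74 × (1 - 1/2) × (1 - 1/37)
φ(74) = 36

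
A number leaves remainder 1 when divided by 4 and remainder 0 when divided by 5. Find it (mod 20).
M = 4 × 5 = 20. M₁ = 5, y₁ ≡ 1 (mod 4). M₂ = 4, y₂ ≡ 4 (mod 5). m = 1×5×1 + 0×4×4 ≡ 5 (mod 20)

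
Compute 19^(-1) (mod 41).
19^(-1) ≡ 13 (mod 41). Verification: 19 × 13 = 247 ≡ 1 (mod 41)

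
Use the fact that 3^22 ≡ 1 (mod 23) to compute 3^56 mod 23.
By Fermat: 3^{22} ≡ 1 (mod 23). 56 = 2×22 + 12. So 3^{56} ≡ 3^{12} ≡ 3 (mod 23)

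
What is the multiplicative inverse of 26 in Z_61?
26^(-1) ≡ 54 (mod 61). Verification: 26 × 54 = 1404 ≡ 1 (mod 61)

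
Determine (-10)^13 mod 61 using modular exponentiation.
Using repeated squaring. (-10) ≡ 51 (mod 61). 13 = 8 + 4 + 1 (binary 1101). Repeated squaring mod 61: 51^1 ≡ 51; 51^2 ≡ 51² = 2601 ≡ 39; 51^4 ≡ 39² = 1521 ≡ 57; 51^8 ≡ 57² = 3249 ≡ 16. Multiply: (-10)^13 ≡ 51^8 × 51^4 × 51^1 ≡ 16 × 57 × 51 (mod 61): 16 × 57 = 912 ≡ 58; 58 × 51 = 2958 ≡ 30. So (-10)^13 ≡ 30 (mod 61).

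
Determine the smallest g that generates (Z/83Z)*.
2

A primitive root g modulo p has order p-1 = 82
Prime divisors of 82: [2, 41]
g is a primitive root iff g^(82/q) ≢ 1 (mod 83) for each prime divisor q
Testing small values:
  g = 2: 2^41 ≡ 82, 2^2 ≡ 4 (mod 83) → none is 1, primitive root!
The smallest primitive root is 2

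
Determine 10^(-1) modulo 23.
10^(-1) ≡ 7 (mod 23). Verification: 10 × 7 = 70 ≡ 1 (mod 23)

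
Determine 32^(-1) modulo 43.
32^(-1) ≡ 39 (mod 43). Verification: 32 × 39 = 1248 ≡ 1 (mod 43)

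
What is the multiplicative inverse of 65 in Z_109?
52

Using Extended Euclidean Algorithm:
gcd(65, 109) = 1
Bezout coefficients: 65 × 52 + 109 × -31 = 1
So 65 × 52 ≡ 1 (mod 109)
The inverse is 52 mod 109 = 52
Verification: 65 × 52 = 3380 = 31 × 109 + 1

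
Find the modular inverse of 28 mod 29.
28^(-1) ≡ 28 (mod 29). Verification: 28 × 28 = 784 ≡ 1 (mod 29)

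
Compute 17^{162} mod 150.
139

Using successive squaring:
Binary expansion of 162: 10100010
Powers of 17 mod 150 (each is the square of the previous):
  17^1 ≡ 17 (mod 150)
  17^2 ≡ 17² = 289 ≡ 139 (mod 150)
  17^4 ≡ 139² = 19321 ≡ 121 (mod 150)
  17^8 ≡ 121² = 14641 ≡ 91 (mod 150)
  17^16 ≡ 91² = 8281 ≡ 31 (mod 150)
  17^32 ≡ 31² = 961 ≡ 61 (mod 150)
  17^64 ≡ 61² = 3721 ≡ 121 (mod 150)
  17^128 ≡ 121² = 14641 ≡ 91 (mod 150)
162 = 128 + 32 + 2, so 17^162 = 17^128 × 17^32 × 17^2 ≡ 91 × 61 × 139 (mod 150)
Multiplying step by step:
  91 × 61 = 5551 ≡ 1 (mod 150)
  1 × 139 = 139 ≡ 139 (mod 150)
Result: 17^162 ≡ 139 (mod 150)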